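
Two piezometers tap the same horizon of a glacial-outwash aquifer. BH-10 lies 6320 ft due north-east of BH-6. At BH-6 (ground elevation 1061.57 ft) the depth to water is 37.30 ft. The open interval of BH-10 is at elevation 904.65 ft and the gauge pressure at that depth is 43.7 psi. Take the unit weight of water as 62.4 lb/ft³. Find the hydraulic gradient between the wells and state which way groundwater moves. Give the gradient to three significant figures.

Total head at BH-6: h = 1061.57 − 37.30 = 1024.27 ft.
Pressure head at BH-10: ψ = 144·P/γ = 144 × 43.7 / 62.4 = 100.85 ft.
Total head at BH-10: h = z + ψ = 904.65 + 100.85 = 1005.50 ft.
Head difference: h(BH-6) − h(BH-10) = 1024.27 − 1005.50 = 18.77 ft.
Hydraulic gradient: i = |Δh| / L = 18.77 / 6320 = 0.00297.
Flow is from higher to lower head: from BH-6 toward BH-10, i.e. toward the north-east.

i ≈ 0.00297; groundwater flows toward the north-east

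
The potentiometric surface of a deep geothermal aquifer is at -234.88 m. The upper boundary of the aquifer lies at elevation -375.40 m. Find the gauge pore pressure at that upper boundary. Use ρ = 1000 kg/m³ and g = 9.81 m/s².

Pressure head at the aquifer top: ψ = h − z = -234.88 − (-375.40) = 140.52 m.
P = ρgψ = 1000 × 9.81 × 140.52 = 1378501 Pa ≈ 1380 kPa.

P ≈ 1380 kPa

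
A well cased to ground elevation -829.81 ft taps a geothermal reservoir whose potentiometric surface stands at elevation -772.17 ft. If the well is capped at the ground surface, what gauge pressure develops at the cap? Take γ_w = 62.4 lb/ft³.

Head above the cap: Δh = -772.17 − (-829.81) = 57.64 ft.
P = γΔh/144 = 62.4 × 57.64 / 144 = 25.0 psi.

P ≈ 25.0 psi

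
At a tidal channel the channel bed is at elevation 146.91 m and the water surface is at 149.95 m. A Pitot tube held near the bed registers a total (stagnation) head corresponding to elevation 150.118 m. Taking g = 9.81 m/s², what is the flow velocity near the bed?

v ≈ 1.82 m/s

Near the bed, under hydrostatic conditions, the piezometric head (z + ψ) equals the free-surface elevation, 149.95 m.
Velocity head = total − piezometric = 150.118 − 149.95 = 0.168 m.
v = √(2g·h_v) = √(2 × 9.81 × 0.168) = 1.82 m/s.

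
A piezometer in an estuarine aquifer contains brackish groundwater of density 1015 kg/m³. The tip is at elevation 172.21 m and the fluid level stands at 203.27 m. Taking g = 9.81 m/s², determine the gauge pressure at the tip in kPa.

Pressure head ψ = h − z = 203.27 − 172.21 = 31.06 m.
P = ρgψ = 1015 × 9.81 × 31.06 = 309269 Pa ≈ 309 kPa.

P ≈ 309 kPa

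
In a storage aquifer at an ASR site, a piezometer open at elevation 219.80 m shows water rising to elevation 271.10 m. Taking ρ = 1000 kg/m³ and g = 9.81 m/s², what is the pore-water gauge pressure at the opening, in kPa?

P ≈ 503 kPa

Pressure head ψ = h − z = 271.10 − 219.80 = 51.30 m.
P = ρgψ = 1000 × 9.81 × 51.30 = 503253 Pa ≈ 503 kPa.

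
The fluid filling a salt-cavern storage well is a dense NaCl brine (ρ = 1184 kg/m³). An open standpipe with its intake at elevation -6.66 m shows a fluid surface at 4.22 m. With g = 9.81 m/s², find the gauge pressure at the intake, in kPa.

P ≈ 126 kPa

Pressure head ψ = h − z = 4.22 − (-6.66) = 10.88 m.
P = ρgψ = 1184 × 9.81 × 10.88 = 126372 Pa ≈ 126 kPa.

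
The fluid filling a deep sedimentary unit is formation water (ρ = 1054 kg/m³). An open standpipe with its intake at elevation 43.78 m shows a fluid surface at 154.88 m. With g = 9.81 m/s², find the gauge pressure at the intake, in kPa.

Pressure head ψ = h − z = 154.88 − 43.78 = 111.10 m.
P = ρgψ = 1054 × 9.81 × 111.10 = 1148745 Pa ≈ 1150 kPa.

P ≈ 1150 kPa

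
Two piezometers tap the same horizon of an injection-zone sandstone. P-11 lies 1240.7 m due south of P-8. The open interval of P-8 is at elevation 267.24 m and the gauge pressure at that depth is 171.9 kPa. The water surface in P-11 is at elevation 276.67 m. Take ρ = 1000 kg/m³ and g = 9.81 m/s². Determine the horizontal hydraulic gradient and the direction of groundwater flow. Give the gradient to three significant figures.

Pressure head at P-8: ψ = P/(ρg) = 171.9×1000 / (1000 × 9.81) = 17.52 m.
Total head at P-8: h = z + ψ = 267.24 + 17.52 = 284.76 m.
Total head at P-11: h = 276.67 m (water level in the piezometer is the total head).
Head difference: h(P-8) − h(P-11) = 284.76 − 276.67 = 8.09 m.
Hydraulic gradient: i = |Δh| / L = 8.09 / 1240.7 = 0.00652.
Flow is from higher to lower head: from P-8 toward P-11, i.e. toward the south.

i ≈ 0.00652; groundwater flows toward the south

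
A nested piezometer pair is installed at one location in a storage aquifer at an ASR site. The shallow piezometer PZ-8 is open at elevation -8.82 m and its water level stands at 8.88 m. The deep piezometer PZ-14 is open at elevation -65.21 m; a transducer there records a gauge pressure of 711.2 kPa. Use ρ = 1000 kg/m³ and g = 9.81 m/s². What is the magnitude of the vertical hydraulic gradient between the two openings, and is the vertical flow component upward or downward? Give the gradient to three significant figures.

|i_v| ≈ 0.0282; vertical flow is downward

Total head at PZ-8: h = 8.88 m (water level in the standpipe).
Pressure head at PZ-14: ψ = P/(ρg) = 711.2×1000 / (1000 × 9.81) = 72.50 m.
Total head at PZ-14: h = z + ψ = -65.21 + 72.50 = 7.29 m.
Δh = h(PZ-8) − h(PZ-14) = 8.88 − 7.29 = 1.59 m.
Vertical separation Δz = -8.82 − (-65.21) = 56.39 m.
|i_v| = |Δh| / Δz = 1.59 / 56.39 = 0.0282.
Head is higher in the shallow piezometer, so vertical flow is downward (recharge condition).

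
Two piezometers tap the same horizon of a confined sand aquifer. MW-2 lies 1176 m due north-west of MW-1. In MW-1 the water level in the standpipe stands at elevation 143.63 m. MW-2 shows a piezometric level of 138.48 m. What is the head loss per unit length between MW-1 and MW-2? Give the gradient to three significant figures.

Total head at MW-1: h = 143.63 m (water level in the piezometer is the total head).
Total head at MW-2: h = 138.48 m (water level in the piezometer is the total head).
Head difference: h(MW-1) − h(MW-2) = 143.63 − 138.48 = 5.15 m.
Hydraulic gradient: i = |Δh| / L = 5.15 / 1176 = 0.00438.

i ≈ 0.00438 m/m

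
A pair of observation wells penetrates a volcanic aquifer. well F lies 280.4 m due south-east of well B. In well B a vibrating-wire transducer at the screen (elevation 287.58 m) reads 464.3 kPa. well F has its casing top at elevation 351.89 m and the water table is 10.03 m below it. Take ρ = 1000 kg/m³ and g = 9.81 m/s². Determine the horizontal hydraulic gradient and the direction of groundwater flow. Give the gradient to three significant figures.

Pressure head at well B: ψ = P/(ρg) = 464.3×1000 / (1000 × 9.81) = 47.33 m.
Total head at well B: h = z + ψ = 287.58 + 47.33 = 334.91 m.
Total head at well F: h = 351.89 − 10.03 = 341.86 m.
Head difference: h(well B) − h(well F) = 334.91 − 341.86 = -6.95 m.
Hydraulic gradient: i = |Δh| / L = 6.95 / 280.4 = 0.0248.
Flow is from higher to lower head: from well F toward well B, i.e. toward the north-west.

i ≈ 0.0248; groundwater flows toward the north-west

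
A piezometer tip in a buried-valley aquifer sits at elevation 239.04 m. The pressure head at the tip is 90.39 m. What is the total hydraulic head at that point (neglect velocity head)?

h ≈ 329.43 m

h = z + ψ = 239.04 + 90.39 = 329.43 m.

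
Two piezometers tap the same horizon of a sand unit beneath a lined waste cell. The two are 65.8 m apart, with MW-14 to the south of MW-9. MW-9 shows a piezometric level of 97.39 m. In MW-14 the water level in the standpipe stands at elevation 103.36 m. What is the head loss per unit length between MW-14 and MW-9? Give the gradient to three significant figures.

Total head at MW-9: h = 97.39 m (water level in the piezometer is the total head).
Total head at MW-14: h = 103.36 m (water level in the piezometer is the total head).
Head difference: h(MW-9) − h(MW-14) = 97.39 − 103.36 = -5.97 m.
Hydraulic gradient: i = |Δh| / L = 5.97 / 65.8 = 0.0907.

i ≈ 0.0907 m/m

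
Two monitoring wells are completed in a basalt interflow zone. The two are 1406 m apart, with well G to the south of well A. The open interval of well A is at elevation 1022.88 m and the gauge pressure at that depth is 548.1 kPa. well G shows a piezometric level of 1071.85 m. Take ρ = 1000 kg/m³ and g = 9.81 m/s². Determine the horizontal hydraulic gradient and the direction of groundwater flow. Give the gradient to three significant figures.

i ≈ 0.00491; groundwater flows toward the south

Pressure head at well A: ψ = P/(ρg) = 548.1×1000 / (1000 × 9.81) = 55.87 m.
Total head at well A: h = z + ψ = 1022.88 + 55.87 = 1078.75 m.
Total head at well G: h = 1071.85 m (water level in the piezometer is the total head).
Head difference: h(well A) − h(well G) = 1078.75 − 1071.85 = 6.90 m.
Hydraulic gradient: i = |Δh| / L = 6.90 / 1406 = 0.00491.
Flow is from higher to lower head: from well A toward well G, i.e. toward the south.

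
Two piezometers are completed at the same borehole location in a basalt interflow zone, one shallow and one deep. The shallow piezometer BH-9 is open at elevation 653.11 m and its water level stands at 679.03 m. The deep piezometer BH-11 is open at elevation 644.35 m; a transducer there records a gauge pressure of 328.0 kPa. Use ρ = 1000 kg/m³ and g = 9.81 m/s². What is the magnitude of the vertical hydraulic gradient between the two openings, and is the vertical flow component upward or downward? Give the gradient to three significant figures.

|i_v| ≈ 0.142; vertical flow is downward

Total head at BH-9: h = 679.03 m (water level in the standpipe).
Pressure head at BH-11: ψ = P/(ρg) = 328.0×1000 / (1000 × 9.81) = 33.44 m.
Total head at BH-11: h = z + ψ = 644.35 + 33.44 = 677.79 m.
Δh = h(BH-9) − h(BH-11) = 679.03 − 677.79 = 1.24 m.
Vertical separation Δz = 653.11 − 644.35 = 8.76 m.
|i_v| = |Δh| / Δz = 1.24 / 8.76 = 0.142.
Head is higher in the shallow piezometer, so vertical flow is downward (recharge condition).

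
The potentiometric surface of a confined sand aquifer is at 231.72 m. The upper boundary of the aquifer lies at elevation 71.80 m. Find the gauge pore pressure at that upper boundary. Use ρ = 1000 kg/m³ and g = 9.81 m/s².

Pressure head at the aquifer top: ψ = h − z = 231.72 − 71.80 = 159.92 m.
P = ρgψ = 1000 × 9.81 × 159.92 = 1568815 Pa ≈ 1570 kPa.

P ≈ 1570 kPa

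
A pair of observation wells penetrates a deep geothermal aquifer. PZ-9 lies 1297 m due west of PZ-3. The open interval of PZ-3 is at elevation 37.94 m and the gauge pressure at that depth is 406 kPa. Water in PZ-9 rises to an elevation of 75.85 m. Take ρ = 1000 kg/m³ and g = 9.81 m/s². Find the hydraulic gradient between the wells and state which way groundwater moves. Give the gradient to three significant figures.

i ≈ 0.00268; groundwater flows toward the west

Pressure head at PZ-3: ψ = P/(ρg) = 406×1000 / (1000 × 9.81) = 41.39 m.
Total head at PZ-3: h = z + ψ = 37.94 + 41.39 = 79.33 m.
Total head at PZ-9: h = 75.85 m (water level in the piezometer is the total head).
Head difference: h(PZ-3) − h(PZ-9) = 79.33 − 75.85 = 3.48 m.
Hydraulic gradient: i = |Δh| / L = 3.48 / 1297 = 0.00268.
Flow is from higher to lower head: from PZ-3 toward PZ-9, i.e. toward the west.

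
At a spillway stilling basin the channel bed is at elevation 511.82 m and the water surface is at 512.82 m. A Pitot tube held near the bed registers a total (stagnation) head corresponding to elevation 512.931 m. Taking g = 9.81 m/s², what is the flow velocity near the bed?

Near the bed, under hydrostatic conditions, the piezometric head (z + ψ) equals the free-surface elevation, 512.82 m.
Velocity head = total − piezometric = 512.931 − 512.82 = 0.111 m.
v = √(2g·h_v) = √(2 × 9.81 × 0.111) = 1.48 m/s.

v ≈ 1.48 m/s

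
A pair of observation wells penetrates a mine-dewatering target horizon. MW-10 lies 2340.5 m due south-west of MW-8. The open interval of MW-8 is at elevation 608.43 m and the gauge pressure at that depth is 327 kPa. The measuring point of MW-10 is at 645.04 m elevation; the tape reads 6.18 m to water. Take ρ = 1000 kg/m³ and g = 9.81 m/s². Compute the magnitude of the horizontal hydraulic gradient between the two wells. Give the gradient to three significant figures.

Pressure head at MW-8: ψ = P/(ρg) = 327×1000 / (1000 × 9.81) = 33.33 m.
Total head at MW-8: h = z + ψ = 608.43 + 33.33 = 641.76 m.
Total head at MW-10: h = 645.04 − 6.18 = 638.86 m.
Head difference: h(MW-8) − h(MW-10) = 641.76 − 638.86 = 2.90 m.
Hydraulic gradient: i = |Δh| / L = 2.90 / 2340.5 = 0.00124.

i ≈ 0.00124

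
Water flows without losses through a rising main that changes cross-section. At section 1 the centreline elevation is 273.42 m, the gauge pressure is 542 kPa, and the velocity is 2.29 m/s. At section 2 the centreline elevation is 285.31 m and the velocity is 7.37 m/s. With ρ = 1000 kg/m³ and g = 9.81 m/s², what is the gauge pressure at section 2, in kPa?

Pressure head at 1: ψ₁ = P₁/(ρg) = 542×1000 / (1000 × 9.81) = 55.25 m.
Velocity heads: v₁²/2g = 2.29²/19.62 = 0.267 m; v₂²/2g = 7.37²/19.62 = 2.768 m.
Total head H = z₁ + ψ₁ + v₁²/2g = 273.42 + 55.25 + 0.267 = 328.94 m.
ψ₂ = H − z₂ − v₂²/2g = 328.94 − 285.31 − 2.768 = 40.86 m.
P₂ = ρgψ₂ = 1000 × 9.81 × 40.86 ≈ 401 kPa.

P₂ ≈ 401 kPa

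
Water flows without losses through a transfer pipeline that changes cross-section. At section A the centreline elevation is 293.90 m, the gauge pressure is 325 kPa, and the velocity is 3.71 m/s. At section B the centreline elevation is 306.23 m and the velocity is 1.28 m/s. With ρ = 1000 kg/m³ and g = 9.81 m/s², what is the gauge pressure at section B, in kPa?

P₂ ≈ 210 kPa

Pressure head at A: ψ₁ = P₁/(ρg) = 325×1000 / (1000 × 9.81) = 33.13 m.
Velocity heads: v₁²/2g = 3.71²/19.62 = 0.702 m; v₂²/2g = 1.28²/19.62 = 0.084 m.
Total head H = z₁ + ψ₁ + v₁²/2g = 293.90 + 33.13 + 0.702 = 327.73 m.
ψ₂ = H − z₂ − v₂²/2g = 327.73 − 306.23 − 0.084 = 21.42 m.
P₂ = ρgψ₂ = 1000 × 9.81 × 21.42 ≈ 210 kPa.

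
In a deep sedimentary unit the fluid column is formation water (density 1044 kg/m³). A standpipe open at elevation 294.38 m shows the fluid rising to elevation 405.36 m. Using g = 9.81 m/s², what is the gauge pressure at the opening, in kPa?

P ≈ 1140 kPa

Pressure head ψ = h − z = 405.36 − 294.38 = 110.98 m.
P = ρgψ = 1044 × 9.81 × 110.98 = 1136617 Pa ≈ 1140 kPa.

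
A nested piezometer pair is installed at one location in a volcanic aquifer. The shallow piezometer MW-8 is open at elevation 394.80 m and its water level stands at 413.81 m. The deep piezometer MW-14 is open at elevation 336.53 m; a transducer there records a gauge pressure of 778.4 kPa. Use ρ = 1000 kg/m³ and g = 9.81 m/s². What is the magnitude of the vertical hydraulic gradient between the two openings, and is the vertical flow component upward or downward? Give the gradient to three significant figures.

Total head at MW-8: h = 413.81 m (water level in the standpipe).
Pressure head at MW-14: ψ = P/(ρg) = 778.4×1000 / (1000 × 9.81) = 79.35 m.
Total head at MW-14: h = z + ψ = 336.53 + 79.35 = 415.88 m.
Δh = h(MW-8) − h(MW-14) = 413.81 − 415.88 = -2.07 m.
Vertical separation Δz = 394.80 − 336.53 = 58.27 m.
|i_v| = |Δh| / Δz = 2.07 / 58.27 = 0.0355.
Head is higher in the deep piezometer, so vertical flow is upward (discharge condition).

|i_v| ≈ 0.0355; vertical flow is upward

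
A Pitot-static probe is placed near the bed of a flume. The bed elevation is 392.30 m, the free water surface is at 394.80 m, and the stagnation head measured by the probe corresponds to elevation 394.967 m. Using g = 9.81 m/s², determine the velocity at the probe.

v ≈ 1.81 m/s

Near the bed, under hydrostatic conditions, the piezometric head (z + ψ) equals the free-surface elevation, 394.80 m.
Velocity head = total − piezometric = 394.967 − 394.80 = 0.167 m.
v = √(2g·h_v) = √(2 × 9.81 × 0.167) = 1.81 m/s.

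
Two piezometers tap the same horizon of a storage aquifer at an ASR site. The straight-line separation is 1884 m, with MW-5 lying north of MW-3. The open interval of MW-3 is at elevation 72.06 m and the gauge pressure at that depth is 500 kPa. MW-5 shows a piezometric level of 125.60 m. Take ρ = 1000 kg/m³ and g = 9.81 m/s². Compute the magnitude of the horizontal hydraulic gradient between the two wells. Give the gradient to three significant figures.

Pressure head at MW-3: ψ = P/(ρg) = 500×1000 / (1000 × 9.81) = 50.97 m.
Total head at MW-3: h = z + ψ = 72.06 + 50.97 = 123.03 m.
Total head at MW-5: h = 125.60 m (water level in the piezometer is the total head).
Head difference: h(MW-3) − h(MW-5) = 123.03 − 125.60 = -2.57 m.
Hydraulic gradient: i = |Δh| / L = 2.57 / 1884 = 0.00136.

i ≈ 0.00136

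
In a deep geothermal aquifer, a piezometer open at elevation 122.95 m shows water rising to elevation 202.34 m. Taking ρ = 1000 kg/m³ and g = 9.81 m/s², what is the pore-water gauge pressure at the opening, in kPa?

Pressure head ψ = h − z = 202.34 − 122.95 = 79.39 m.
P = ρgψ = 1000 × 9.81 × 79.39 = 778816 Pa ≈ 779 kPa.

P ≈ 779 kPa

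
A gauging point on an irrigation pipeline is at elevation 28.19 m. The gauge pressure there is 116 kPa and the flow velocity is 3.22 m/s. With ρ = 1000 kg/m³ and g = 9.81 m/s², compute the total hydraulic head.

Pressure head ψ = P/(ρg) = 116×1000 / (1000 × 9.81) = 11.82 m.
Velocity head = v²/(2g) = 3.22² / (2 × 9.81) = 0.528 m.
h = z + ψ + v²/(2g) = 28.19 + 11.82 + 0.528 = 40.54 m.

h ≈ 40.54 m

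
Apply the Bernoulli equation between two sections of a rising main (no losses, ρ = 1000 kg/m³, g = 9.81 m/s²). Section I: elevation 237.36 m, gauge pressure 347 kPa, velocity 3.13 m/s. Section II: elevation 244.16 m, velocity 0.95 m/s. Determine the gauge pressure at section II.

Pressure head at I: ψ₁ = P₁/(ρg) = 347×1000 / (1000 × 9.81) = 35.37 m.
Velocity heads: v₁²/2g = 3.13²/19.62 = 0.499 m; v₂²/2g = 0.95²/19.62 = 0.046 m.
Total head H = z₁ + ψ₁ + v₁²/2g = 237.36 + 35.37 + 0.499 = 273.23 m.
ψ₂ = H − z₂ − v₂²/2g = 273.23 − 244.16 − 0.046 = 29.02 m.
P₂ = ρgψ₂ = 1000 × 9.81 × 29.02 ≈ 285 kPa.

P₂ ≈ 285 kPa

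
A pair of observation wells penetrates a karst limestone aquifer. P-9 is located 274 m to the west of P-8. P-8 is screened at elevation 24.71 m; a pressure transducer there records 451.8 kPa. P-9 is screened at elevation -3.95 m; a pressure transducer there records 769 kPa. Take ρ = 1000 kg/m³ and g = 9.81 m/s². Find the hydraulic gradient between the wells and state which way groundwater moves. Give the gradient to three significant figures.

i ≈ 0.0134; groundwater flows toward the east

Pressure head at P-8: ψ = P/(ρg) = 451.8×1000 / (1000 × 9.81) = 46.06 m.
Total head at P-8: h = z + ψ = 24.71 + 46.06 = 70.77 m.
Pressure head at P-9: ψ = P/(ρg) = 769×1000 / (1000 × 9.81) = 78.39 m.
Total head at P-9: h = z + ψ = -3.95 + 78.39 = 74.44 m.
Head difference: h(P-8) − h(P-9) = 70.77 − 74.44 = -3.67 m.
Hydraulic gradient: i = |Δh| / L = 3.67 / 274 = 0.0134.
Flow is from higher to lower head: from P-9 toward P-8, i.e. toward the east.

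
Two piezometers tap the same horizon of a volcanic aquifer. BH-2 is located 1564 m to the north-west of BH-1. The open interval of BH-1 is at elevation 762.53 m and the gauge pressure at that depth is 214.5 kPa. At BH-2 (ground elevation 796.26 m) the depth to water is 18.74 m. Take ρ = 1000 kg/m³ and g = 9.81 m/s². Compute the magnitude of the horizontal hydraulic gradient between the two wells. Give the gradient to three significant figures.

Pressure head at BH-1: ψ = P/(ρg) = 214.5×1000 / (1000 × 9.81) = 21.87 m.
Total head at BH-1: h = z + ψ = 762.53 + 21.87 = 784.40 m.
Total head at BH-2: h = 796.26 − 18.74 = 777.52 m.
Head difference: h(BH-1) − h(BH-2) = 784.40 − 777.52 = 6.88 m.
Hydraulic gradient: i = |Δh| / L = 6.88 / 1564 = 0.00440.

i ≈ 0.00440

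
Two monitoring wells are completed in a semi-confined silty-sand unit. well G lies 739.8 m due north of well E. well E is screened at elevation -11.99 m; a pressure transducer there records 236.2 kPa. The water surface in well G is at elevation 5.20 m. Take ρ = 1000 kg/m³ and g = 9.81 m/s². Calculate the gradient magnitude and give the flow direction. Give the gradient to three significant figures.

i ≈ 0.00931; groundwater flows toward the north

Pressure head at well E: ψ = P/(ρg) = 236.2×1000 / (1000 × 9.81) = 24.08 m.
Total head at well E: h = z + ψ = -11.99 + 24.08 = 12.09 m.
Total head at well G: h = 5.20 m (water level in the piezometer is the total head).
Head difference: h(well E) − h(well G) = 12.09 − 5.20 = 6.89 m.
Hydraulic gradient: i = |Δh| / L = 6.89 / 739.8 = 0.00931.
Flow is from higher to lower head: from well E toward well G, i.e. toward the north.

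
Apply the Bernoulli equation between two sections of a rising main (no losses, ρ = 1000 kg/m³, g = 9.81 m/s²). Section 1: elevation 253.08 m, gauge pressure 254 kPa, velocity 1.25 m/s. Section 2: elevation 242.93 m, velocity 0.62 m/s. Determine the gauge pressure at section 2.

P₂ ≈ 354 kPa

Pressure head at 1: ψ₁ = P₁/(ρg) = 254×1000 / (1000 × 9.81) = 25.89 m.
Velocity heads: v₁²/2g = 1.25²/19.62 = 0.080 m; v₂²/2g = 0.62²/19.62 = 0.020 m.
Total head H = z₁ + ψ₁ + v₁²/2g = 253.08 + 25.89 + 0.080 = 279.05 m.
ψ₂ = H − z₂ − v₂²/2g = 279.05 − 242.93 − 0.020 = 36.10 m.
P₂ = ρgψ₂ = 1000 × 9.81 × 36.10 ≈ 354 kPa.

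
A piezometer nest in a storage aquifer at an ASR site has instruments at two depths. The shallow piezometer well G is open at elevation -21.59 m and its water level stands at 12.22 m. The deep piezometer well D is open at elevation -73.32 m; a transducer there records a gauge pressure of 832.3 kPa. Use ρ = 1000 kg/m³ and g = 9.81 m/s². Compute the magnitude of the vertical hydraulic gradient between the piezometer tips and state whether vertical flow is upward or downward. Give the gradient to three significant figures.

Total head at well G: h = 12.22 m (water level in the standpipe).
Pressure head at well D: ψ = P/(ρg) = 832.3×1000 / (1000 × 9.81) = 84.84 m.
Total head at well D: h = z + ψ = -73.32 + 84.84 = 11.52 m.
Δh = h(well G) − h(well D) = 12.22 − 11.52 = 0.70 m.
Vertical separation Δz = -21.59 − (-73.32) = 51.73 m.
|i_v| = |Δh| / Δz = 0.70 / 51.73 = 0.0135.
Head is higher in the shallow piezometer, so vertical flow is downward (recharge condition).

|i_v| ≈ 0.0135; vertical flow is downward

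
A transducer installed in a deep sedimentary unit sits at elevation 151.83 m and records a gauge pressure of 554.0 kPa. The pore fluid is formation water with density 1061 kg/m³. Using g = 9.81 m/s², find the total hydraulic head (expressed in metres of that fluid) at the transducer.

ψ = P/(ρg) = 554.0×1000 / (1061 × 9.81) = 53.23 m.
h = z + ψ = 151.83 + 53.23 = 205.06 m.

h ≈ 205.06 m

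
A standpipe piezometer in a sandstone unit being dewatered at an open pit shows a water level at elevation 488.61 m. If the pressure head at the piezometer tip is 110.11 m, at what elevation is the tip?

z ≈ 378.50 m

z = h − ψ = 488.61 − 110.11 = 378.50 m.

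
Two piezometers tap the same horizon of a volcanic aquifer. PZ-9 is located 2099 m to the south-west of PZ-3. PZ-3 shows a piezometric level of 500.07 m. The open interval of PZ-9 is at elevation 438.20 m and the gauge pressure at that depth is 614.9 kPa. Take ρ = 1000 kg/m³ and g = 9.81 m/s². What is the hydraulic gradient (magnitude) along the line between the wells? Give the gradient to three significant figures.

i ≈ 0.000386

Total head at PZ-3: h = 500.07 m (water level in the piezometer is the total head).
Pressure head at PZ-9: ψ = P/(ρg) = 614.9×1000 / (1000 × 9.81) = 62.68 m.
Total head at PZ-9: h = z + ψ = 438.20 + 62.68 = 500.88 m.
Head difference: h(PZ-3) − h(PZ-9) = 500.07 − 500.88 = -0.81 m.
Hydraulic gradient: i = |Δh| / L = 0.81 / 2099 = 0.000386.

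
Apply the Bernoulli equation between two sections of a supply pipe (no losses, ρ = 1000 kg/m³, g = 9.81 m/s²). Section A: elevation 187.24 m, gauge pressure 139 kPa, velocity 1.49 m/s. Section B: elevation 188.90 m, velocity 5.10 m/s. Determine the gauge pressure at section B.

P₂ ≈ 111 kPa

Pressure head at A: ψ₁ = P₁/(ρg) = 139×1000 / (1000 × 9.81) = 14.17 m.
Velocity heads: v₁²/2g = 1.49²/19.62 = 0.113 m; v₂²/2g = 5.10²/19.62 = 1.326 m.
Total head H = z₁ + ψ₁ + v₁²/2g = 187.24 + 14.17 + 0.113 = 201.52 m.
ψ₂ = H − z₂ − v₂²/2g = 201.52 − 188.90 − 1.326 = 11.29 m.
P₂ = ρgψ₂ = 1000 × 9.81 × 11.29 ≈ 111 kPa.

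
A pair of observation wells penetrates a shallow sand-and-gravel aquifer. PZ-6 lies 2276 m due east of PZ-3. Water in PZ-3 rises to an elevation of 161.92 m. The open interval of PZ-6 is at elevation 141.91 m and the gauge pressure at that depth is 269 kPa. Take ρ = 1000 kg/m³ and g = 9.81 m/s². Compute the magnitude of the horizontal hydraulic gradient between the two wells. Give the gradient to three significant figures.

Total head at PZ-3: h = 161.92 m (water level in the piezometer is the total head).
Pressure head at PZ-6: ψ = P/(ρg) = 269×1000 / (1000 × 9.81) = 27.42 m.
Total head at PZ-6: h = z + ψ = 141.91 + 27.42 = 169.33 m.
Head difference: h(PZ-3) − h(PZ-6) = 161.92 − 169.33 = -7.41 m.
Hydraulic gradient: i = |Δh| / L = 7.41 / 2276 = 0.00326.

i ≈ 0.00326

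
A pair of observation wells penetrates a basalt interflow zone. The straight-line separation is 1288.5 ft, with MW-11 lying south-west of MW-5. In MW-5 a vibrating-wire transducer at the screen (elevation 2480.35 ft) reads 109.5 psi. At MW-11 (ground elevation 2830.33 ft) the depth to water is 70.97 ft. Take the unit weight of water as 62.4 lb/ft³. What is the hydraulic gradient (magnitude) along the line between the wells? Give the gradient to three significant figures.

Pressure head at MW-5: ψ = 144·P/γ = 144 × 109.5 / 62.4 = 252.69 ft.
Total head at MW-5: h = z + ψ = 2480.35 + 252.69 = 2733.04 ft.
Total head at MW-11: h = 2830.33 − 70.97 = 2759.36 ft.
Head difference: h(MW-5) − h(MW-11) = 2733.04 − 2759.36 = -26.32 ft.
Hydraulic gradient: i = |Δh| / L = 26.32 / 1288.5 = 0.0204.

i ≈ 0.0204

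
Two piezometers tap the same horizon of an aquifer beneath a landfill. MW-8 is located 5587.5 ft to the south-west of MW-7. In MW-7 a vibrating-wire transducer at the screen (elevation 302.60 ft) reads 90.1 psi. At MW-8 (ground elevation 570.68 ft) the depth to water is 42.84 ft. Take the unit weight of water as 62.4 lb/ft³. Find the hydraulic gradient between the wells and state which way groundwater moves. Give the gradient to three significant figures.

Pressure head at MW-7: ψ = 144·P/γ = 144 × 90.1 / 62.4 = 207.92 ft.
Total head at MW-7: h = z + ψ = 302.60 + 207.92 = 510.52 ft.
Total head at MW-8: h = 570.68 − 42.84 = 527.84 ft.
Head difference: h(MW-7) − h(MW-8) = 510.52 − 527.84 = -17.32 ft.
Hydraulic gradient: i = |Δh| / L = 17.32 / 5587.5 = 0.00310.
Flow is from higher to lower head: from MW-8 toward MW-7, i.e. toward the north-east.

i ≈ 0.00310; groundwater flows toward the north-east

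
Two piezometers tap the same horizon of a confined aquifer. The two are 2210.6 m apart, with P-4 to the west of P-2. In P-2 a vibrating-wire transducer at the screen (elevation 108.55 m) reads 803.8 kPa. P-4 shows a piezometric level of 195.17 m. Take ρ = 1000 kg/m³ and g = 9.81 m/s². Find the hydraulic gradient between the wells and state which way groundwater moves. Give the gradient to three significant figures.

i ≈ 0.00212; groundwater flows toward the east

Pressure head at P-2: ψ = P/(ρg) = 803.8×1000 / (1000 × 9.81) = 81.94 m.
Total head at P-2: h = z + ψ = 108.55 + 81.94 = 190.49 m.
Total head at P-4: h = 195.17 m (water level in the piezometer is the total head).
Head difference: h(P-2) − h(P-4) = 190.49 − 195.17 = -4.68 m.
Hydraulic gradient: i = |Δh| / L = 4.68 / 2210.6 = 0.00212.
Flow is from higher to lower head: from P-4 toward P-2, i.e. toward the east.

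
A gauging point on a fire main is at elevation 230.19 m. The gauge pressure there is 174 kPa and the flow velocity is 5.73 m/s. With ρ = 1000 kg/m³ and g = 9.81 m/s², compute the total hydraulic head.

h ≈ 249.60 m

Pressure head ψ = P/(ρg) = 174×1000 / (1000 × 9.81) = 17.74 m.
Velocity head = v²/(2g) = 5.73² / (2 × 9.81) = 1.673 m.
h = z + ψ + v²/(2g) = 230.19 + 17.74 + 1.673 = 249.60 m.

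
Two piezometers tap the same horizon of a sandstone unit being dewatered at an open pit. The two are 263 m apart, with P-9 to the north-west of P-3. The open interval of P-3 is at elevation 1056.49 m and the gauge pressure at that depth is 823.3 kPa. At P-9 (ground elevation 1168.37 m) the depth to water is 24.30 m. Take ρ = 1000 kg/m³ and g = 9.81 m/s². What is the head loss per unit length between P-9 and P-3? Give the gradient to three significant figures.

i ≈ 0.0139 m/m

Pressure head at P-3: ψ = P/(ρg) = 823.3×1000 / (1000 × 9.81) = 83.92 m.
Total head at P-3: h = z + ψ = 1056.49 + 83.92 = 1140.41 m.
Total head at P-9: h = 1168.37 − 24.30 = 1144.07 m.
Head difference: h(P-3) − h(P-9) = 1140.41 − 1144.07 = -3.66 m.
Hydraulic gradient: i = |Δh| / L = 3.66 / 263 = 0.0139.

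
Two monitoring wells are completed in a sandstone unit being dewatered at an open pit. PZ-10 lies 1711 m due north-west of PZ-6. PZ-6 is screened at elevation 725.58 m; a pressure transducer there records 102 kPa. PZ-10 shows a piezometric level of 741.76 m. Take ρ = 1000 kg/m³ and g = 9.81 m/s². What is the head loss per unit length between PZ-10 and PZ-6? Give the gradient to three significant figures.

Pressure head at PZ-6: ψ = P/(ρg) = 102×1000 / (1000 × 9.81) = 10.40 m.
Total head at PZ-6: h = z + ψ = 725.58 + 10.40 = 735.98 m.
Total head at PZ-10: h = 741.76 m (water level in the piezometer is the total head).
Head difference: h(PZ-6) − h(PZ-10) = 735.98 − 741.76 = -5.78 m.
Hydraulic gradient: i = |Δh| / L = 5.78 / 1711 = 0.00338.

i ≈ 0.00338 m/m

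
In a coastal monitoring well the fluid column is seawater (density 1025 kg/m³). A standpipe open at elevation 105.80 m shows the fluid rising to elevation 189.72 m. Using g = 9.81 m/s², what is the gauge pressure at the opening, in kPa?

P ≈ 844 kPa

Pressure head ψ = h − z = 189.72 − 105.80 = 83.92 m.
P = ρgψ = 1025 × 9.81 × 83.92 = 843837 Pa ≈ 844 kPa.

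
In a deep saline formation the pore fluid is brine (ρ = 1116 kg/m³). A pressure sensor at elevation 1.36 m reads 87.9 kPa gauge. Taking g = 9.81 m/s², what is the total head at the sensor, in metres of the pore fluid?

h ≈ 9.39 m

ψ = P/(ρg) = 87.9×1000 / (1116 × 9.81) = 8.03 m.
h = z + ψ = 1.36 + 8.03 = 9.39 m.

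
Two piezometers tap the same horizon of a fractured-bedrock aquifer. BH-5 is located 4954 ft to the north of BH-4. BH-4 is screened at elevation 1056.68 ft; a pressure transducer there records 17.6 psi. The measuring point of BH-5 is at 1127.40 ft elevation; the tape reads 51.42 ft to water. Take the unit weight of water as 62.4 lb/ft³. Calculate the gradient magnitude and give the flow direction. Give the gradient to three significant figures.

i ≈ 0.00430; groundwater flows toward the north

Pressure head at BH-4: ψ = 144·P/γ = 144 × 17.6 / 62.4 = 40.62 ft.
Total head at BH-4: h = z + ψ = 1056.68 + 40.62 = 1097.30 ft.
Total head at BH-5: h = 1127.40 − 51.42 = 1075.98 ft.
Head difference: h(BH-4) − h(BH-5) = 1097.30 − 1075.98 = 21.32 ft.
Hydraulic gradient: i = |Δh| / L = 21.32 / 4954 = 0.00430.
Flow is from higher to lower head: from BH-4 toward BH-5, i.e. toward the north.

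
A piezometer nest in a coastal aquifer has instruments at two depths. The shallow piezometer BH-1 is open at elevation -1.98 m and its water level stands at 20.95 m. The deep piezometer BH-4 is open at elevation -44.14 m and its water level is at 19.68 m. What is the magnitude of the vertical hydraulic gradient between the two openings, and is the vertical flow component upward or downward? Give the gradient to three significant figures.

Total head at BH-1: h = 20.95 m (water level in the standpipe).
Total head at BH-4: h = 19.68 m.
Δh = h(BH-1) − h(BH-4) = 20.95 − 19.68 = 1.27 m.
Vertical separation Δz = -1.98 − (-44.14) = 42.16 m.
|i_v| = |Δh| / Δz = 1.27 / 42.16 = 0.0301.
Head is higher in the shallow piezometer, so vertical flow is downward (recharge condition).

|i_v| ≈ 0.0301; vertical flow is downward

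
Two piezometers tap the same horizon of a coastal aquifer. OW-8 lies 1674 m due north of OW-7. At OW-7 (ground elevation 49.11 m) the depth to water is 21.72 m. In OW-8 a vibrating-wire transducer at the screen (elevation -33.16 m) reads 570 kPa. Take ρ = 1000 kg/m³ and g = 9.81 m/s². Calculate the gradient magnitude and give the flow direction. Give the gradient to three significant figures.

Total head at OW-7: h = 49.11 − 21.72 = 27.39 m.
Pressure head at OW-8: ψ = P/(ρg) = 570×1000 / (1000 × 9.81) = 58.10 m.
Total head at OW-8: h = z + ψ = -33.16 + 58.10 = 24.94 m.
Head difference: h(OW-7) − h(OW-8) = 27.39 − 24.94 = 2.45 m.
Hydraulic gradient: i = |Δh| / L = 2.45 / 1674 = 0.00146.
Flow is from higher to lower head: from OW-7 toward OW-8, i.e. toward the north.

i ≈ 0.00146; groundwater flows toward the north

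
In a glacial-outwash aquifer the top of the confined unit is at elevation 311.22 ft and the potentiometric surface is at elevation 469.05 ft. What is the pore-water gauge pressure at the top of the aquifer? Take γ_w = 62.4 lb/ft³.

Pressure head at the aquifer top: ψ = h − z = 469.05 − 311.22 = 157.83 ft.
P = γψ/144 = 62.4 × 157.83 / 144 = 68.4 psi.

P ≈ 68.4 psi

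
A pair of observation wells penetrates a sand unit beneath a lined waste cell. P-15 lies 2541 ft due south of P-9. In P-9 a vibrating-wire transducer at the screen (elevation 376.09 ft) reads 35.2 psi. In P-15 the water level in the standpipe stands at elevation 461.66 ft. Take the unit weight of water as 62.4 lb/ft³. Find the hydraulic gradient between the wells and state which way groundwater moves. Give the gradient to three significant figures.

i ≈ 0.00171; groundwater flows toward the north

Pressure head at P-9: ψ = 144·P/γ = 144 × 35.2 / 62.4 = 81.23 ft.
Total head at P-9: h = z + ψ = 376.09 + 81.23 = 457.32 ft.
Total head at P-15: h = 461.66 ft (water level in the piezometer is the total head).
Head difference: h(P-9) − h(P-15) = 457.32 − 461.66 = -4.34 ft.
Hydraulic gradient: i = |Δh| / L = 4.34 / 2541 = 0.00171.
Flow is from higher to lower head: from P-15 toward P-9, i.e. toward the north.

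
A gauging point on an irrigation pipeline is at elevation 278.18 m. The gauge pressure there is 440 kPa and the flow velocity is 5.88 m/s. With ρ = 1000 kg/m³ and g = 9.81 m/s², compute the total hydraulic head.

Pressure head ψ = P/(ρg) = 440×1000 / (1000 × 9.81) = 44.85 m.
Velocity head = v²/(2g) = 5.88² / (2 × 9.81) = 1.762 m.
h = z + ψ + v²/(2g) = 278.18 + 44.85 + 1.762 = 324.79 m.

h ≈ 324.79 m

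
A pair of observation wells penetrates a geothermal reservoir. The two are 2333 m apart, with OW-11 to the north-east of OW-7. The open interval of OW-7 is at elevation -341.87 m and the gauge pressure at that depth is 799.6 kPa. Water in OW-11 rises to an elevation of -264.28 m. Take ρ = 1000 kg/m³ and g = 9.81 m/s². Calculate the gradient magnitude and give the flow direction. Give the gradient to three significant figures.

Pressure head at OW-7: ψ = P/(ρg) = 799.6×1000 / (1000 × 9.81) = 81.51 m.
Total head at OW-7: h = z + ψ = -341.87 + 81.51 = -260.36 m.
Total head at OW-11: h = -264.28 m (water level in the piezometer is the total head).
Head difference: h(OW-7) − h(OW-11) = -260.36 − (-264.28) = 3.92 m.
Hydraulic gradient: i = |Δh| / L = 3.92 / 2333 = 0.00168.
Flow is from higher to lower head: from OW-7 toward OW-11, i.e. toward the north-east.

i ≈ 0.00168; groundwater flows toward the north-east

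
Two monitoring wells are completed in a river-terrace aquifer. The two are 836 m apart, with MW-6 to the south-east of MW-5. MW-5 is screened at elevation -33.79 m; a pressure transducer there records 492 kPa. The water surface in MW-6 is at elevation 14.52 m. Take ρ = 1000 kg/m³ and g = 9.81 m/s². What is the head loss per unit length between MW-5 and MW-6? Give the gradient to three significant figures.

i ≈ 0.00220 m/m

Pressure head at MW-5: ψ = P/(ρg) = 492×1000 / (1000 × 9.81) = 50.15 m.
Total head at MW-5: h = z + ψ = -33.79 + 50.15 = 16.36 m.
Total head at MW-6: h = 14.52 m (water level in the piezometer is the total head).
Head difference: h(MW-5) − h(MW-6) = 16.36 − 14.52 = 1.84 m.
Hydraulic gradient: i = |Δh| / L = 1.84 / 836 = 0.00220.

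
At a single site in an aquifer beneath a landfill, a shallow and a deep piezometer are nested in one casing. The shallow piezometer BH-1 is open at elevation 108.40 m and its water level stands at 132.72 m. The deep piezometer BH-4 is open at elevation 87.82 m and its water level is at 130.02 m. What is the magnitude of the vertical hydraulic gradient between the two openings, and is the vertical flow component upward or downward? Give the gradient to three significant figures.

|i_v| ≈ 0.131; vertical flow is downward

Total head at BH-1: h = 132.72 m (water level in the standpipe).
Total head at BH-4: h = 130.02 m.
Δh = h(BH-1) − h(BH-4) = 132.72 − 130.02 = 2.70 m.
Vertical separation Δz = 108.40 − 87.82 = 20.58 m.
|i_v| = |Δh| / Δz = 2.70 / 20.58 = 0.131.
Head is higher in the shallow piezometer, so vertical flow is downward (recharge condition).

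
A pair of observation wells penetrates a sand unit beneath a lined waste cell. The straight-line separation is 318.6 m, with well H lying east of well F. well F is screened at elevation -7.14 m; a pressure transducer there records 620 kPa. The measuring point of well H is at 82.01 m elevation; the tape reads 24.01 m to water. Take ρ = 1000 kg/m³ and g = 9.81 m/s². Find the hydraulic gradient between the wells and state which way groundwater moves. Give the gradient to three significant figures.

i ≈ 0.00609; groundwater flows toward the west

Pressure head at well F: ψ = P/(ρg) = 620×1000 / (1000 × 9.81) = 63.20 m.
Total head at well F: h = z + ψ = -7.14 + 63.20 = 56.06 m.
Total head at well H: h = 82.01 − 24.01 = 58.00 m.
Head difference: h(well F) − h(well H) = 56.06 − 58.00 = -1.94 m.
Hydraulic gradient: i = |Δh| / L = 1.94 / 318.6 = 0.00609.
Flow is from higher to lower head: from well H toward well F, i.e. toward the west.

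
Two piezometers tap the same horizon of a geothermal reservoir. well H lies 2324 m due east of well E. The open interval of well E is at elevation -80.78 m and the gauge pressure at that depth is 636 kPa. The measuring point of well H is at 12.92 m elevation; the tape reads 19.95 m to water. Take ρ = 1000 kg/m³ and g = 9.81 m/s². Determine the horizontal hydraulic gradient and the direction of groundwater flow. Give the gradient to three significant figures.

i ≈ 0.00384; groundwater flows toward the west

Pressure head at well E: ψ = P/(ρg) = 636×1000 / (1000 × 9.81) = 64.83 m.
Total head at well E: h = z + ψ = -80.78 + 64.83 = -15.95 m.
Total head at well H: h = 12.92 − 19.95 = -7.03 m.
Head difference: h(well E) − h(well H) = -15.95 − (-7.03) = -8.92 m.
Hydraulic gradient: i = |Δh| / L = 8.92 / 2324 = 0.00384.
Flow is from higher to lower head: from well H toward well E, i.e. toward the west.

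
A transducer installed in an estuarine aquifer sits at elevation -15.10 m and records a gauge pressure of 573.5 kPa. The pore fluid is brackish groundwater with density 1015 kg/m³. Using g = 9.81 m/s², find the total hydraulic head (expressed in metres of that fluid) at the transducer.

h ≈ 42.50 m

ψ = P/(ρg) = 573.5×1000 / (1015 × 9.81) = 57.60 m.
h = z + ψ = -15.10 + 57.60 = 42.50 m.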